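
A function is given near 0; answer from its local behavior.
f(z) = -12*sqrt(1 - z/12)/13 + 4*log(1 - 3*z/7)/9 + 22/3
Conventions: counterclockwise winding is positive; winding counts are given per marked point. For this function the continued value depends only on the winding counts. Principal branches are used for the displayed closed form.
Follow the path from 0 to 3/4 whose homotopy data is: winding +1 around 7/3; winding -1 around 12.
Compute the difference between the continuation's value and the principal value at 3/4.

Continued minus principal equals ((6/13)*sqrt(15)) + ((8/9)*pi)*i.

The rational part is single-valued and drops out of the difference; each branch term changes only by its own monodromy.
(-12/13)*sqrt(1 - z/(12)): winding -1 is odd, the square root flips sign, contributing -2*(-12/13)*sqrt(1 - (3/4)/(12)) = -2*(-12/13)*sqrt(15/16) = (6/13)*sqrt(15).
(4/9)*log(1 - z/(7/3)): each positive loop around 7/3 adds 2*pi*i to the log, so winding +1 contributes (4/9)*(1)*2*pi*i = (8/9)*pi*i.
Summing the contributions at z = 3/4 gives ((6/13)*sqrt(15)) + ((8/9)*pi)*i.


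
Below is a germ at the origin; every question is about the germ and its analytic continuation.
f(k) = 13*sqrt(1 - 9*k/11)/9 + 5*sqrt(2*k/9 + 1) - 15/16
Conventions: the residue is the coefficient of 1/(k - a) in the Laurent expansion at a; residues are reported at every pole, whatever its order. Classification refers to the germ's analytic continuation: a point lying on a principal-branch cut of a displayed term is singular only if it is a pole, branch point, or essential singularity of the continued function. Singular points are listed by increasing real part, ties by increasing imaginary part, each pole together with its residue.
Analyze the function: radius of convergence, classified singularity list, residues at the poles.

Radius of convergence at 0: 11/9.
At -9/2: an algebraic (square-root) branch point.
At 11/9: an algebraic (square-root) branch point.

Branch term (13/9)*sqrt(1 - k/(11/9)): its argument vanishes at k = 11/9, a square-root branch point, modulus 11/9.
Branch term (5)*sqrt(1 - k/(-9/2)): its argument vanishes at k = -9/2, a square-root branch point, modulus 9/2.
The radius of convergence is the smallest modulus among the singular points: 11/9.
List the singular points by increasing real part (a conjugate pair: the negative imaginary part first).


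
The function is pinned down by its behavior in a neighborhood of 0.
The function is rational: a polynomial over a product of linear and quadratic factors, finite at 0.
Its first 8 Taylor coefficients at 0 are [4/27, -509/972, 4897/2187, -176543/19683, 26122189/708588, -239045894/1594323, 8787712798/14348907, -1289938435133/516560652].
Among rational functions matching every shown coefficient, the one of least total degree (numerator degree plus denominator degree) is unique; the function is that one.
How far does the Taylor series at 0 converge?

No rational of total degree below 4 reproduces all 8 coefficients; solving the [1/3] Pade equations on them gives f(n) = (4/35 - 3*n/20)/((n - 3/5)*(n**2 - 5*n - 9/7)), whose expansion matches every shown term.
Denominator factor (n - 3/5): pole of order 1 at 3/5, modulus 3/5.
Denominator factor (n**2 - 5*n - 9/7): discriminant 211/7, real irrational roots 5/2 + (1/14)*sqrt(1477) and 5/2 - (1/14)*sqrt(1477); poles of order 1, moduli 5/2 + (1/14)*sqrt(1477) and -5/2 + (1/14)*sqrt(1477).
The radius of convergence is the smallest modulus among the singular points: -5/2 + (1/14)*sqrt(1477).

The radius of convergence is -5/2 + (1/14)*sqrt(1477).


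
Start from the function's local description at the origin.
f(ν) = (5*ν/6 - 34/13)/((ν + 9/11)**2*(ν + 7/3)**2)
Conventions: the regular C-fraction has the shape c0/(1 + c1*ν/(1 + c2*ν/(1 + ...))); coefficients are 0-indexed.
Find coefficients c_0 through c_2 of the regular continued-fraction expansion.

Taylor coefficients (expand at 0): a_0 = -4114/5733, a_1 = 144353/55566, a_2 = -44520740/7584759.
c0 = a_0 = -4114/5733. Peel one level at a time: if S = 1 + c*ν/S' with S'(0) = 1, then c is the ν-coefficient of S and S' = c*ν/(S - 1).
S_1 = c0/f = 1 + (15509/4284)*ν + (90409561/18352656)*ν^2 + ...; c1 = 15509/4284.
S_2 = c1*ν/(S_1 - 1) = 1 + (-90409561/66440556)*ν + ...; c2 = -90409561/66440556.

The regular C-fraction coefficients are [-4114/5733, 15509/4284, -90409561/66440556].


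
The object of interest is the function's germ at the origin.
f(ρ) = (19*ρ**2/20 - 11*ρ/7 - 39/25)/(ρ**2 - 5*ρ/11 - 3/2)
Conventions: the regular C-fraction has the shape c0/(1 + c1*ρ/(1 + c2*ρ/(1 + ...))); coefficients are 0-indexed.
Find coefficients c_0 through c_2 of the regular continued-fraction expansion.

Taylor coefficients (expand at 0): a_0 = 26/25, a_1 = 282/385, a_2 = -6859/42350.
c0 = a_0 = 26/25. Peel one level at a time: if S = 1 + c*ρ/S' with S'(0) = 1, then c is the ρ-coefficient of S and S' = c*ρ/(S - 1).
S_1 = c0/f = 1 + (-705/1001)*ρ + (21589/33124)*ρ^2 + ...; c1 = -705/1001.
S_2 = c1*ρ/(S_1 - 1) = 1 + (237479/256620)*ρ + ...; c2 = 237479/256620.

The regular C-fraction coefficients are [26/25, -705/1001, 237479/256620].


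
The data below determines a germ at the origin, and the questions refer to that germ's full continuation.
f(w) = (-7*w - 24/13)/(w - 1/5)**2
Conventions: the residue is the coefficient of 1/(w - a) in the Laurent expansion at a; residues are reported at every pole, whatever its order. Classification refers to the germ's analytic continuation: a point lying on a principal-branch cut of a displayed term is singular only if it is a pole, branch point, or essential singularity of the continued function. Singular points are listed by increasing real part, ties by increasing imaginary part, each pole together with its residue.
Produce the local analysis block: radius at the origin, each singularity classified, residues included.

Denominator factor (w - 1/5)^2: pole of order 2 at 1/5, modulus 1/5.
The radius of convergence is the smallest modulus among the singular points: 1/5.
At the order-2 pole 1/5 set g(w) = (w - (1/5))^2*f(w) = -7*w - 24/13.
Order-2 pole: residue = g'(a); g'(1/5) = -7, so the residue is -7.

Radius of convergence at 0: 1/5.
At 1/5: a pole of order 2; residue -7.


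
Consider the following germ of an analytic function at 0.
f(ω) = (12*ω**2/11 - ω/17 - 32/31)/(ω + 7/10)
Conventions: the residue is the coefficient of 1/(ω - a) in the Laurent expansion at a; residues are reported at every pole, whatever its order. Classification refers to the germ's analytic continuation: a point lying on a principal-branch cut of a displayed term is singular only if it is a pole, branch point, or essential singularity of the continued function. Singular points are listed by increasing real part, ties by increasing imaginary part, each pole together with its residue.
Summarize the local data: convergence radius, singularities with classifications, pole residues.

Radius of convergence at 0: 7/10.
At -7/10: a pole of order 1; residue -132327/289850.

Denominator factor (ω + 7/10): pole of order 1 at -7/10, modulus 7/10.
The radius of convergence is the smallest modulus among the singular points: 7/10.
At the order-1 pole -7/10 set g(ω) = (ω - (-7/10))*f(ω) = 12*ω**2/11 - ω/17 - 32/31.
Simple pole: residue = g(a) at a = -7/10, which is -132327/289850.


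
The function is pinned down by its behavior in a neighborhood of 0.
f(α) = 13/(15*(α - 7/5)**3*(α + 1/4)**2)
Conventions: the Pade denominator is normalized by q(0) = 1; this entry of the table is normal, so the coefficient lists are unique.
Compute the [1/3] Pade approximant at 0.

The Pade approximant has numerator coefficients [-5200/1029, -7696000/1581573]; denominator coefficients [1, 73377/10759, 453963/75313, -11615005/527191].

Taylor coefficients needed (expand at 0): a_0 = -5200/1029, a_1 = 213200/7203, a_2 = -2880800/16807, a_3 = 310325600/352947, a_4 = -10651342000/2470629.
Write the denominator as Q(α) = 1 + q1*α + q2*α^2 + q3*α^3. Requiring Q*f - P = O(α^5) with deg P <= 1 kills the coefficients of α^2..α^4 in Q*f:
  α^2: a_2 + q1*a_1 + q2*a_0 = 0, i.e. -2880800/16807 + (213200/7203)*q1 + (-5200/1029)*q2 = 0.
  α^3: a_3 + q1*a_2 + q2*a_1 + q3*a_0 = 0, i.e. 310325600/352947 + (-2880800/16807)*q1 + (213200/7203)*q2 + (-5200/1029)*q3 = 0.
  α^4: a_4 + q1*a_3 + q2*a_2 + q3*a_1 = 0, i.e. -10651342000/2470629 + (310325600/352947)*q1 + (-2880800/16807)*q2 + (213200/7203)*q3 = 0.
Solving this linear system: q1 = 73377/10759, q2 = 453963/75313, q3 = -11615005/527191.
The numerator is Q*f truncated at degree 1: P0 = a_0 = -5200/1029; P1 = a_1 + q1*a_0 = -7696000/1581573.


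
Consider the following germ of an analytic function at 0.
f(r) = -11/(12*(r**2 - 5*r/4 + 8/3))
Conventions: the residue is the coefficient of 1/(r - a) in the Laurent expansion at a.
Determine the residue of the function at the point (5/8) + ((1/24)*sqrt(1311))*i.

The residue is ((11/1311)*sqrt(1311))*i.

The factor r**2 - 5*r/4 + 8/3 splits as (r - a)(r - a') with a = (5/8) + ((1/24)*sqrt(1311))*i, a' = (5/8) - ((1/24)*sqrt(1311))*i. At the order-1 pole a set g(r) = (r - a)*f(r) = [-11/12] / (r - a').
Simple pole: residue = g(a) at a = (5/8) + ((1/24)*sqrt(1311))*i, which is ((11/1311)*sqrt(1311))*i.


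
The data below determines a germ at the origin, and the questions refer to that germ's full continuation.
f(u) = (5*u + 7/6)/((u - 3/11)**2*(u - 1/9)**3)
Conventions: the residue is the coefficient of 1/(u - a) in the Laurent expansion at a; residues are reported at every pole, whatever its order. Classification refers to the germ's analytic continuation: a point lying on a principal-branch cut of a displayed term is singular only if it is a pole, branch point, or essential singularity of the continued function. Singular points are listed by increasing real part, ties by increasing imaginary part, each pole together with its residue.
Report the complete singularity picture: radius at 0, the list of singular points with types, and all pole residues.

Denominator factor (u - 1/9)^3: pole of order 3 at 1/9, modulus 1/9.
Denominator factor (u - 3/11)^2: pole of order 2 at 3/11, modulus 3/11.
The radius of convergence is the smallest modulus among the singular points: 1/9.
At the order-3 pole 1/9 set g(u) = (u - (1/9))^3*f(u) = (5*u + 7/6)/(u - 3/11)**2.
Order-3 pole: residue = g''(a)/2; g''(1/9) = 1303111557/65536, so the residue is 1303111557/131072.
At the order-2 pole 3/11 set g(u) = (u - (3/11))^2*f(u) = (5*u + 7/6)/(u - 1/9)**3.
Order-2 pole: residue = g'(a); g'(3/11) = -1303111557/131072, so the residue is -1303111557/131072.
List the singular points by increasing real part (a conjugate pair: the negative imaginary part first).

Radius of convergence at 0: 1/9.
At 1/9: a pole of order 3; residue 1303111557/131072.
At 3/11: a pole of order 2; residue -1303111557/131072.


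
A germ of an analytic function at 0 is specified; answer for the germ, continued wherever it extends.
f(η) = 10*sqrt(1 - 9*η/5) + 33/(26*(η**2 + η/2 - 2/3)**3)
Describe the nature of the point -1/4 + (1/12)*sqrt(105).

The point is a pole of order 3.

The denominator factor η**2 + η/2 - 2/3 vanishes at -1/4 + (1/12)*sqrt(105) and appears to the power 3; the numerator there equals 33/26, nonzero, and no other factor vanishes.
The branch terms are analytic at this point.
Hence a pole whose order is the multiplicity, 3.


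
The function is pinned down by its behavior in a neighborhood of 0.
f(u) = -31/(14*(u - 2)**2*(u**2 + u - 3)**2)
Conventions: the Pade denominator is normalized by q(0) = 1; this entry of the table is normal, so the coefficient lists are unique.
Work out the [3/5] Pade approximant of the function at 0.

Taylor coefficients needed (expand at 0): a_0 = -31/504, a_1 = -155/1512, a_2 = -899/6048, a_3 = -589/3402, a_4 = -122543/653184, a_5 = -217/1152, a_6 = -4268917/23514624, a_7 = -5946637/35271936, a_8 = -6155887/40310784.
Write the denominator as Q(u) = 1 + q1*u + q2*u^2 + q3*u^3 + q4*u^4 + q5*u^5. Requiring Q*f - P = O(u^9) with deg P <= 3 kills the coefficients of u^4..u^8 in Q*f:
  u^4: a_4 + q1*a_3 + q2*a_2 + q3*a_1 + q4*a_0 = 0, i.e. -122543/653184 + (-589/3402)*q1 + (-899/6048)*q2 + (-155/1512)*q3 + (-31/504)*q4 = 0.
  u^5: a_5 + q1*a_4 + q2*a_3 + q3*a_2 + q4*a_1 + q5*a_0 = 0, i.e. -217/1152 + (-122543/653184)*q1 + (-589/3402)*q2 + (-899/6048)*q3 + (-155/1512)*q4 + (-31/504)*q5 = 0.
  u^6: a_6 + q1*a_5 + q2*a_4 + q3*a_3 + q4*a_2 + q5*a_1 = 0, i.e. -4268917/23514624 + (-217/1152)*q1 + (-122543/653184)*q2 + (-589/3402)*q3 + (-899/6048)*q4 + (-155/1512)*q5 = 0.
  u^7: a_7 + q1*a_6 + q2*a_5 + q3*a_4 + q4*a_3 + q5*a_2 = 0, i.e. -5946637/35271936 + (-4268917/23514624)*q1 + (-217/1152)*q2 + (-122543/653184)*q3 + (-589/3402)*q4 + (-899/6048)*q5 = 0.
  u^8: a_8 + q1*a_7 + q2*a_6 + q3*a_5 + q4*a_4 + q5*a_3 = 0, i.e. -6155887/40310784 + (-5946637/35271936)*q1 + (-4268917/23514624)*q2 + (-217/1152)*q3 + (-122543/653184)*q4 + (-589/3402)*q5 = 0.
Solving this linear system: q1 = -71/66, q2 = -211/396, q3 = 569/792, q4 = 3/44, q5 = -13/99.
The numerator is Q*f truncated at degree 3: P0 = a_0 = -31/504; P1 = a_1 + q1*a_0 = -403/11088; P2 = a_2 + q1*a_1 + q2*a_0 = -31/5544; P3 = a_3 + q1*a_2 + q2*a_1 + q3*a_0 = -31/11088.

The Pade approximant has numerator coefficients [-31/504, -403/11088, -31/5544, -31/11088]; denominator coefficients [1, -71/66, -211/396, 569/792, 3/44, -13/99].


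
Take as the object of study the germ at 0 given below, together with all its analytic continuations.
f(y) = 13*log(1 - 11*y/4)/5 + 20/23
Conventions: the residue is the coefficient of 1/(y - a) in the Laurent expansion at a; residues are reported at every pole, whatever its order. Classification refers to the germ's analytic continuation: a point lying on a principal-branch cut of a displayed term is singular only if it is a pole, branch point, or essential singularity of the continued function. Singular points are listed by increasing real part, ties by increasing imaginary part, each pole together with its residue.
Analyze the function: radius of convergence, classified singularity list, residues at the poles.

Radius of convergence at 0: 4/11.
At 4/11: a logarithmic branch point.

Branch term (13/5)*log(1 - y/(4/11)): its argument vanishes at y = 4/11, a logarithmic branch point, modulus 4/11.
The radius of convergence is the smallest modulus among the singular points: 4/11.


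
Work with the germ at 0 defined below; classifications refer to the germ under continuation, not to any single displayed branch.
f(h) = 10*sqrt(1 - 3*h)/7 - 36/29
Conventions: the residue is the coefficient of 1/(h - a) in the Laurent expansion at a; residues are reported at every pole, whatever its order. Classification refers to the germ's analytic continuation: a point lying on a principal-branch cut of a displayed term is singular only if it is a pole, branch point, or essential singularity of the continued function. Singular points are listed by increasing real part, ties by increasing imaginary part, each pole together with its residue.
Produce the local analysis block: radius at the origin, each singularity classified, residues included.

Radius of convergence at 0: 1/3.
At 1/3: an algebraic (square-root) branch point.

Branch term (10/7)*sqrt(1 - h/(1/3)): its argument vanishes at h = 1/3, a square-root branch point, modulus 1/3.
The radius of convergence is the smallest modulus among the singular points: 1/3.


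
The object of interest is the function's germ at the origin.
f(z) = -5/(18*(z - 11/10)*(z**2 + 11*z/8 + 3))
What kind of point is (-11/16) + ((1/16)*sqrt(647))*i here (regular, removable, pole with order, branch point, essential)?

The point is a pole of order 1.

The denominator factor z**2 + 11*z/8 + 3 vanishes at (-11/16) + ((1/16)*sqrt(647))*i and appears to the power 1; the numerator there equals -5/18, nonzero, and no other factor vanishes.
Hence a pole whose order is the multiplicity, 1.


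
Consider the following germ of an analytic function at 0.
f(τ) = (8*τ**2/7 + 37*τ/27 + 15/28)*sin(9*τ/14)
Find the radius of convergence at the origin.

The radius of convergence is infinite.

The factor sin(9*τ/14) is entire and contributes no finite singular point.
The polynomial part has no poles.
No finite singular points: the Taylor series at 0 converges everywhere.


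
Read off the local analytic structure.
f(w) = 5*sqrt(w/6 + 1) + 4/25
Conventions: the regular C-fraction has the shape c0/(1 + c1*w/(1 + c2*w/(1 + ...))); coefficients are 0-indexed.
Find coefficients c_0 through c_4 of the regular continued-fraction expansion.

The regular C-fraction coefficients are [129/25, -125/1548, 379/3096, 43/3032, 629/9096].

Taylor coefficients (expand at 0): a_0 = 129/25, a_1 = 5/12, a_2 = -5/288, a_3 = 5/3456, a_4 = -25/165888.
c0 = a_0 = 129/25. Peel one level at a time: if S = 1 + c*w/S' with S'(0) = 1, then c is the w-coefficient of S and S' = c*w/(S - 1).
S_1 = c0/f = 1 + (-125/1548)*w + (47375/4792608)*w^2 + ...; c1 = -125/1548.
S_2 = c1*w/(S_1 - 1) = 1 + (379/3096)*w + (-1/576)*w^2 + ...; c2 = 379/3096.
S_3 = c2*w/(S_2 - 1) = 1 + (43/3032)*w + (-27047/27579072)*w^2 + ...; c3 = 43/3032.
S_4 = c3*w/(S_3 - 1) = 1 + (629/9096)*w + ...; c4 = 629/9096.


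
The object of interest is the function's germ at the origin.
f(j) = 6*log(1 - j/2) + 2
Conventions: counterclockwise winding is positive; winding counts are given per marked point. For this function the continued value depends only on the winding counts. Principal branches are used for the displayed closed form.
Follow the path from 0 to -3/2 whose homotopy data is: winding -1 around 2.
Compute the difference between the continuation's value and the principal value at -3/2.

The rational part is single-valued and drops out of the difference; each branch term changes only by its own monodromy.
(6)*log(1 - j/(2)): each positive loop around 2 adds 2*pi*i to the log, so winding -1 contributes (6)*(-1)*2*pi*i = -(12)*pi*i.
Summing the contributions at j = -3/2 gives -(12)*pi*i.

Continued minus principal equals -(12)*pi*i.


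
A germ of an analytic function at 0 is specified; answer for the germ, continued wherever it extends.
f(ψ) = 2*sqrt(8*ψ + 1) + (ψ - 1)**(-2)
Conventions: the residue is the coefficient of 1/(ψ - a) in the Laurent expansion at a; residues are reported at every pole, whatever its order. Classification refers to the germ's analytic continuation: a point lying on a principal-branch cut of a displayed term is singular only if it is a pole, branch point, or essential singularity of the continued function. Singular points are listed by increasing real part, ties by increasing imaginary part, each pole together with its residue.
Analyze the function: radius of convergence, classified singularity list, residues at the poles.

Denominator factor (ψ - 1)^2: pole of order 2 at 1, modulus 1.
Branch term (2)*sqrt(1 - ψ/(-1/8)): its argument vanishes at ψ = -1/8, a square-root branch point, modulus 1/8.
The radius of convergence is the smallest modulus among the singular points: 1/8.
The branch term is analytic at 1 and contributes nothing to the residue; only the rational part matters.
At the order-2 pole 1 set g(ψ) = (ψ - (1))^2*(rational part) = 1.
Order-2 pole: residue = g'(a); g'(1) = 0, so the residue is 0.
List the singular points by increasing real part (a conjugate pair: the negative imaginary part first).

Radius of convergence at 0: 1/8.
At -1/8: an algebraic (square-root) branch point.
At 1: a pole of order 2; residue 0.


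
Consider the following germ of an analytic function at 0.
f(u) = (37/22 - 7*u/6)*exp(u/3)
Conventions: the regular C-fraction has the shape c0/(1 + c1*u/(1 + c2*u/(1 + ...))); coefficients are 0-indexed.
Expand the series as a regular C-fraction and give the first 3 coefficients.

Taylor coefficients (expand at 0): a_0 = 37/22, a_1 = -20/33, a_2 = -13/44.
c0 = a_0 = 37/22. Peel one level at a time: if S = 1 + c*u/S' with S'(0) = 1, then c is the u-coefficient of S and S' = c*u/(S - 1).
S_1 = c0/f = 1 + (40/111)*u + (7529/24642)*u^2 + ...; c1 = 40/111.
S_2 = c1*u/(S_1 - 1) = 1 + (-7529/8880)*u + ...; c2 = -7529/8880.

The regular C-fraction coefficients are [37/22, 40/111, -7529/8880].


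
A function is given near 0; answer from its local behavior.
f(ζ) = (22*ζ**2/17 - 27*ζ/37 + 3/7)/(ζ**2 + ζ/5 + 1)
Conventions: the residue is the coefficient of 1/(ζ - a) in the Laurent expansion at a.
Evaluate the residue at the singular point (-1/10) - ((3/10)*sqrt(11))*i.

The residue is (-3109/6290) - ((168787/1452990)*sqrt(11))*i.

The factor ζ**2 + ζ/5 + 1 splits as (ζ - a)(ζ - a') with a = (-1/10) - ((3/10)*sqrt(11))*i, a' = (-1/10) + ((3/10)*sqrt(11))*i. At the order-1 pole a set g(ζ) = (ζ - a)*f(ζ) = [22*ζ**2/17 - 27*ζ/37 + 3/7] / (ζ - a').
Simple pole: residue = g(a) at a = (-1/10) - ((3/10)*sqrt(11))*i, which is (-3109/6290) - ((168787/1452990)*sqrt(11))*i.


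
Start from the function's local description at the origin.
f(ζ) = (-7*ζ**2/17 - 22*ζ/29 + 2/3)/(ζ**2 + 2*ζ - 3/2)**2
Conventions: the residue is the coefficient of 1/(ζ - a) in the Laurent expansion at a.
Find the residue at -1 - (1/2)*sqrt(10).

The residue is (6043/147900)*sqrt(10).

The factor ζ**2 + 2*ζ - 3/2 splits as (ζ - a)(ζ - a') with a = -1 - (1/2)*sqrt(10), a' = -1 + (1/2)*sqrt(10). At the order-2 pole a set g(ζ) = (ζ - a)^2*f(ζ) = [-7*ζ**2/17 - 22*ζ/29 + 2/3] / (ζ - a')^2.
Order-2 pole: residue = g'(a); g'(-1 - (1/2)*sqrt(10)) = (6043/147900)*sqrt(10), so the residue is (6043/147900)*sqrt(10).


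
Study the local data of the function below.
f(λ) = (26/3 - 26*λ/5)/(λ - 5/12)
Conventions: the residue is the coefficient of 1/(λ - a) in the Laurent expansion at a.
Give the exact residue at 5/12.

The residue is 13/2.

At the order-1 pole 5/12 set g(λ) = (λ - (5/12))*f(λ) = 26/3 - 26*λ/5.
Simple pole: residue = g(a) at a = 5/12, which is 13/2.


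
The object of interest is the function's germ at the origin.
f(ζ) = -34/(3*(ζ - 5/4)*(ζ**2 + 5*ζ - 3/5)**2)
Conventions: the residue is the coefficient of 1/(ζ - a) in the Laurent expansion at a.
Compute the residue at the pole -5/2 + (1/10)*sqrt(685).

The residue is 108800/998787 + (17646000/6248744401)*sqrt(685).

The factor ζ**2 + 5*ζ - 3/5 splits as (ζ - a)(ζ - a') with a = -5/2 + (1/10)*sqrt(685), a' = -5/2 - (1/10)*sqrt(685). At the order-2 pole a set g(ζ) = (ζ - a)^2*f(ζ) = [-34/(3*(ζ - 5/4))] / (ζ - a')^2.
Order-2 pole: residue = g'(a); g'(-5/2 + (1/10)*sqrt(685)) = 108800/998787 + (17646000/6248744401)*sqrt(685), so the residue is 108800/998787 + (17646000/6248744401)*sqrt(685).


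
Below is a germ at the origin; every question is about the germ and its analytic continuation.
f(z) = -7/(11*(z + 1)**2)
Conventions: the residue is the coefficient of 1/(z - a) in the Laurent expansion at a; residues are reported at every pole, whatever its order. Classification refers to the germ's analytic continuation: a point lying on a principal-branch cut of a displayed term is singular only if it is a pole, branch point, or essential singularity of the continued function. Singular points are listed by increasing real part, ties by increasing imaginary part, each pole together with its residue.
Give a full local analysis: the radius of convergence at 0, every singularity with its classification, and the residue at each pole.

Denominator factor (z + 1)^2: pole of order 2 at -1, modulus 1.
The radius of convergence is the smallest modulus among the singular points: 1.
At the order-2 pole -1 set g(z) = (z - (-1))^2*f(z) = -7/11.
Order-2 pole: residue = g'(a); g'(-1) = 0, so the residue is 0.

Radius of convergence at 0: 1.
At -1: a pole of order 2; residue 0.


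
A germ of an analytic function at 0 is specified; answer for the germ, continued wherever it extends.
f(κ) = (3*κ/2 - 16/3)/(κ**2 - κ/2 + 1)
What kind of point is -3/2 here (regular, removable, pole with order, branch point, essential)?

Denominator factors: κ**2 - κ/2 + 1 = 4 at κ = -3/2 — none vanishes.
So the germ continues analytically to -3/2.

The point is a regular point.


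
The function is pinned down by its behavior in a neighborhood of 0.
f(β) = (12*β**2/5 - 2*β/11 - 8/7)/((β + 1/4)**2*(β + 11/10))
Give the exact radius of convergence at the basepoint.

The radius of convergence is 1/4.

Denominator factor (β + 1/4)^2: pole of order 2 at -1/4, modulus 1/4.
Denominator factor (β + 11/10): pole of order 1 at -11/10, modulus 11/10.
The radius of convergence is the smallest modulus among the singular points: 1/4.


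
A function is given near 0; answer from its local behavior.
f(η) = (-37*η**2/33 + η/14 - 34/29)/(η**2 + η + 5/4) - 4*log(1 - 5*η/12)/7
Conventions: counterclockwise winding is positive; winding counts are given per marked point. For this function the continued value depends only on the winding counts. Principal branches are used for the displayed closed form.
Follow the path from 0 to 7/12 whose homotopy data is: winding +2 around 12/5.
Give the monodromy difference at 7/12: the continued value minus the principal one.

The rational part is single-valued and drops out of the difference; each branch term changes only by its own monodromy.
(-4/7)*log(1 - η/(12/5)): each positive loop around 12/5 adds 2*pi*i to the log, so winding +2 contributes (-4/7)*(2)*2*pi*i = -(16/7)*pi*i.
Summing the contributions at η = 7/12 gives -(16/7)*pi*i.

Continued minus principal equals -(16/7)*pi*i.


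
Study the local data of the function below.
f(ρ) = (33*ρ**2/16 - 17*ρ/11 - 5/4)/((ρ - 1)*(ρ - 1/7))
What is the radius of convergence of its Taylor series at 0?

The radius of convergence is 1/7.

Denominator factor (ρ - 1/7): pole of order 1 at 1/7, modulus 1/7.
Denominator factor (ρ - 1): pole of order 1 at 1, modulus 1.
The radius of convergence is the smallest modulus among the singular points: 1/7.


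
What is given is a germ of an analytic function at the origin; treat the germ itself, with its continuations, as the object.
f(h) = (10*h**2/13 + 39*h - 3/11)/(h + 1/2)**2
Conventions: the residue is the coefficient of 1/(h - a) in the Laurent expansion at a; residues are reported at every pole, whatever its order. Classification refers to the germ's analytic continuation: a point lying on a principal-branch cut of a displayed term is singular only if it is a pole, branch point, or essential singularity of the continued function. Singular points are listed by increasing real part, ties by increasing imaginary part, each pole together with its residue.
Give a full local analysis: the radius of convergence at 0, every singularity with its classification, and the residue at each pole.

Radius of convergence at 0: 1/2.
At -1/2: a pole of order 2; residue 497/13.

Denominator factor (h + 1/2)^2: pole of order 2 at -1/2, modulus 1/2.
The radius of convergence is the smallest modulus among the singular points: 1/2.
At the order-2 pole -1/2 set g(h) = (h - (-1/2))^2*f(h) = 10*h**2/13 + 39*h - 3/11.
Order-2 pole: residue = g'(a); g'(-1/2) = 497/13, so the residue is 497/13.


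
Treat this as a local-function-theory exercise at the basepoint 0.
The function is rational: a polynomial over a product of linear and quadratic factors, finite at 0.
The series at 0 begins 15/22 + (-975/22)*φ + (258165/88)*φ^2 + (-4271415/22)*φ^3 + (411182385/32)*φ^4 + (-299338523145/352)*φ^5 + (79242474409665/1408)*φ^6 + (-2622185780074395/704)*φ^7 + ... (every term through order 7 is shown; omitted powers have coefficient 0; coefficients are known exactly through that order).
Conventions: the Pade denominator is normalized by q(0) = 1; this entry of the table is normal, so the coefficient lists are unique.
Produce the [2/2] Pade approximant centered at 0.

Taylor coefficients needed (read off): a_0 = 15/22, a_1 = -975/22, a_2 = 258165/88, a_3 = -4271415/22, a_4 = 411182385/32.
Write the denominator as Q(φ) = 1 + q1*φ + q2*φ^2. Requiring Q*f - P = O(φ^5) with deg P <= 2 kills the coefficients of φ^3..φ^4 in Q*f:
  φ^3: a_3 + q1*a_2 + q2*a_1 = 0, i.e. -4271415/22 + (258165/88)*q1 + (-975/22)*q2 = 0.
  φ^4: a_4 + q1*a_3 + q2*a_2 = 0, i.e. 411182385/32 + (-4271415/22)*q1 + (258165/88)*q2 = 0.
Solving this linear system: q1 = 4392599/67081, q2 = -12418295/268324.
The numerator is Q*f truncated at degree 2: P0 = a_0 = 15/22; P1 = a_1 + q1*a_0 = 242505/737891; P2 = a_2 + q1*a_1 + q2*a_0 = 69480/737891.

The Pade approximant has numerator coefficients [15/22, 242505/737891, 69480/737891]; denominator coefficients [1, 4392599/67081, -12418295/268324].


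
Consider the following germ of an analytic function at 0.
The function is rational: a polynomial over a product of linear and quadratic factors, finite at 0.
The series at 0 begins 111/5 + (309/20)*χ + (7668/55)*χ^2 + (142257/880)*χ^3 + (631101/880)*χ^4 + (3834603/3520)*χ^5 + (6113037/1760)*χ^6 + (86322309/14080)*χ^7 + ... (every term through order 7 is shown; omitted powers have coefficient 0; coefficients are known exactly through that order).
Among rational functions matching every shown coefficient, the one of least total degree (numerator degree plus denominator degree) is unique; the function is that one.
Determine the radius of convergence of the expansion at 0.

No rational of total degree below 6 reproduces all 8 coefficients; solving the [2/4] Pade equations on them gives f(χ) = (-9*χ**2/22 - 3*χ/4 + 37/15)/((χ - 1/2)**2*(χ + 2/3)**2), whose expansion matches every shown term.
Denominator factor (χ - 1/2)^2: pole of order 2 at 1/2, modulus 1/2.
Denominator factor (χ + 2/3)^2: pole of order 2 at -2/3, modulus 2/3.
The radius of convergence is the smallest modulus among the singular points: 1/2.

The radius of convergence is 1/2.


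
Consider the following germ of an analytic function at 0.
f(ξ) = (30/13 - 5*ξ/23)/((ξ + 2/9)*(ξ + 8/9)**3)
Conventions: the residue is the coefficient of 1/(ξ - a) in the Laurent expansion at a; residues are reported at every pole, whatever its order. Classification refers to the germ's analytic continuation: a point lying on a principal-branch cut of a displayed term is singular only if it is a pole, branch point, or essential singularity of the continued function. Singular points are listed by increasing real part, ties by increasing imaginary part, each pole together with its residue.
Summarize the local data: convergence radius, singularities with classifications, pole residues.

Denominator factor (ξ + 2/9): pole of order 1 at -2/9, modulus 2/9.
Denominator factor (ξ + 8/9)^3: pole of order 3 at -8/9, modulus 8/9.
The radius of convergence is the smallest modulus among the singular points: 2/9.
At the order-3 pole -8/9 set g(ξ) = (ξ - (-8/9))^3*f(ξ) = (30/13 - 5*ξ/23)/(ξ + 2/9).
Order-3 pole: residue = g''(a)/2; g''(-8/9) = -4755/299, so the residue is -4755/598.
At the order-1 pole -2/9 set g(ξ) = (ξ - (-2/9))*f(ξ) = (30/13 - 5*ξ/23)/(ξ + 8/9)**3.
Simple pole: residue = g(a) at a = -2/9, which is 4755/598.
List the singular points by increasing real part (a conjugate pair: the negative imaginary part first).

Radius of convergence at 0: 2/9.
At -8/9: a pole of order 3; residue -4755/598.
At -2/9: a pole of order 1; residue 4755/598.


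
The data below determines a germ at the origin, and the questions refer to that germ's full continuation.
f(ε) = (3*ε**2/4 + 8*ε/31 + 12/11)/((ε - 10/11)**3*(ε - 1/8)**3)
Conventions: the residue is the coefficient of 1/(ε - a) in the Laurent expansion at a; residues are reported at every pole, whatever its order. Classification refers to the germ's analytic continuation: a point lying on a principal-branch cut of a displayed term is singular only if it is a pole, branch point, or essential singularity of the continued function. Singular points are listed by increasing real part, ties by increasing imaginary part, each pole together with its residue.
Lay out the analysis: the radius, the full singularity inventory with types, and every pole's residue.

Denominator factor (ε - 10/11)^3: pole of order 3 at 10/11, modulus 10/11.
Denominator factor (ε - 1/8)^3: pole of order 3 at 1/8, modulus 1/8.
The radius of convergence is the smallest modulus among the singular points: 1/8.
At the order-3 pole 1/8 set g(ε) = (ε - (1/8))^3*f(ε) = (3*ε**2/4 + 8*ε/31 + 12/11)/(ε - 10/11)**3.
Order-3 pole: residue = g''(a)/2; g''(1/8) = -907254236416/16161657273, so the residue is -453627118208/16161657273.
At the order-3 pole 10/11 set g(ε) = (ε - (10/11))^3*f(ε) = (3*ε**2/4 + 8*ε/31 + 12/11)/(ε - 1/8)**3.
Order-3 pole: residue = g''(a)/2; g''(10/11) = 907254236416/16161657273, so the residue is 453627118208/16161657273.
List the singular points by increasing real part (a conjugate pair: the negative imaginary part first).

Radius of convergence at 0: 1/8.
At 1/8: a pole of order 3; residue -453627118208/16161657273.
At 10/11: a pole of order 3; residue 453627118208/16161657273.


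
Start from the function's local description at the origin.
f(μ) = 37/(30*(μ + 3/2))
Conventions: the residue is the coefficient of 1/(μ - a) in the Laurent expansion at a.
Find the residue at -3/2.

The residue is 37/30.

At the order-1 pole -3/2 set g(μ) = (μ - (-3/2))*f(μ) = 37/30.
Simple pole: residue = g(a) at a = -3/2, which is 37/30.


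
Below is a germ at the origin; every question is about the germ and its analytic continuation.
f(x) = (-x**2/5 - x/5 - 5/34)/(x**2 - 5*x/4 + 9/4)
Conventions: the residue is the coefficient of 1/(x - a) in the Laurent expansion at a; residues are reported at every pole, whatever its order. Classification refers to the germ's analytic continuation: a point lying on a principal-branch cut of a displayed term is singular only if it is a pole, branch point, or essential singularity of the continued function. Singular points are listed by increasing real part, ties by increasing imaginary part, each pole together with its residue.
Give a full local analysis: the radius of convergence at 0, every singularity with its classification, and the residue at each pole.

Radius of convergence at 0: 3/2.
At (5/8) - ((1/8)*sqrt(119))*i: a pole of order 1; residue (-9/40) + ((59/80920)*sqrt(119))*i.
At (5/8) + ((1/8)*sqrt(119))*i: a pole of order 1; residue (-9/40) - ((59/80920)*sqrt(119))*i.

Denominator factor (x**2 - 5*x/4 + 9/4): discriminant -119/16, complex-conjugate roots (5/8) + ((1/8)*sqrt(119))*i and (5/8) - ((1/8)*sqrt(119))*i; poles of order 1, moduli 3/2 and 3/2.
The radius of convergence is the smallest modulus among the singular points: 3/2.
The factor x**2 - 5*x/4 + 9/4 splits as (x - a)(x - a') with a = (5/8) - ((1/8)*sqrt(119))*i, a' = (5/8) + ((1/8)*sqrt(119))*i. At the order-1 pole a set g(x) = (x - a)*f(x) = [-x**2/5 - x/5 - 5/34] / (x - a').
Simple pole: residue = g(a) at a = (5/8) - ((1/8)*sqrt(119))*i, which is (-9/40) + ((59/80920)*sqrt(119))*i.
The factor x**2 - 5*x/4 + 9/4 splits as (x - a)(x - a') with a = (5/8) + ((1/8)*sqrt(119))*i, a' = (5/8) - ((1/8)*sqrt(119))*i. At the order-1 pole a set g(x) = (x - a)*f(x) = [-x**2/5 - x/5 - 5/34] / (x - a').
Simple pole: residue = g(a) at a = (5/8) + ((1/8)*sqrt(119))*i, which is (-9/40) - ((59/80920)*sqrt(119))*i.
List the singular points by increasing real part (a conjugate pair: the negative imaginary part first).


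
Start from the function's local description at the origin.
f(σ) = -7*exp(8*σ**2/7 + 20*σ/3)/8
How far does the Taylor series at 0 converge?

The factor exp(8*σ**2/7 + 20*σ/3) is entire and contributes no finite singular point.
The polynomial part has no poles.
No finite singular points: the Taylor series at 0 converges everywhere.

The radius of convergence is infinite.


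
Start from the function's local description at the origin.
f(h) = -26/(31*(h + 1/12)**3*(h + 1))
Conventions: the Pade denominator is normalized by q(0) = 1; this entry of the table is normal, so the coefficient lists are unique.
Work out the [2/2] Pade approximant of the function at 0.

Taylor coefficients needed (expand at 0): a_0 = -44928/31, a_1 = 1662336/31, a_2 = -40480128/31, a_3 = 816835968/31, a_4 = -14791241088/31.
Write the denominator as Q(h) = 1 + q1*h + q2*h^2. Requiring Q*f - P = O(h^5) with deg P <= 2 kills the coefficients of h^3..h^4 in Q*f:
  h^3: a_3 + q1*a_2 + q2*a_1 = 0, i.e. 816835968/31 + (-40480128/31)*q1 + (1662336/31)*q2 = 0.
  h^4: a_4 + q1*a_3 + q2*a_2 = 0, i.e. -14791241088/31 + (816835968/31)*q1 + (-40480128/31)*q2 = 0.
Solving this linear system: q1 = 4861/161, q2 = 39260/161.
The numerator is Q*f truncated at degree 2: P0 = a_0 = -44928/31; P1 = a_1 + q1*a_0 = 49241088/4991; P2 = a_2 + q1*a_1 + q2*a_0 = -6469632/161.

The Pade approximant has numerator coefficients [-44928/31, 49241088/4991, -6469632/161]; denominator coefficients [1, 4861/161, 39260/161].


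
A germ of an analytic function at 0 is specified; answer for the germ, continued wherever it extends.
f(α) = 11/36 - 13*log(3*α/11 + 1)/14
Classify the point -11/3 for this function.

The point is a logarithmic branch point.

The term (-13/14)*log(1 - α/(-11/3)) has argument 1 - -11/3/(-11/3) = 0 at -11/3: a logarithmic (infinitely-sheeted) branch point; the remaining terms are analytic or single-valued there.


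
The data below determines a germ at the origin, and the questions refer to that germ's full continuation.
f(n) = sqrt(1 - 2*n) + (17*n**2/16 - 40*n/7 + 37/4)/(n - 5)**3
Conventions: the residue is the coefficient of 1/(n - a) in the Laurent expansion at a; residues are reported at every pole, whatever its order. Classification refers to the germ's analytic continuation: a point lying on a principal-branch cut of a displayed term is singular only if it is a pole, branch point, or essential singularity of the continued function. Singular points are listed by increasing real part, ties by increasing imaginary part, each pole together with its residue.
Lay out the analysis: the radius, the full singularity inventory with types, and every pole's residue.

Denominator factor (n - 5)^3: pole of order 3 at 5, modulus 5.
Branch term (1)*sqrt(1 - n/(1/2)): its argument vanishes at n = 1/2, a square-root branch point, modulus 1/2.
The radius of convergence is the smallest modulus among the singular points: 1/2.
The branch term is analytic at 5 and contributes nothing to the residue; only the rational part matters.
At the order-3 pole 5 set g(n) = (n - (5))^3*(rational part) = 17*n**2/16 - 40*n/7 + 37/4.
Order-3 pole: residue = g''(a)/2; g''(5) = 17/8, so the residue is 17/16.
List the singular points by increasing real part (a conjugate pair: the negative imaginary part first).

Radius of convergence at 0: 1/2.
At 1/2: an algebraic (square-root) branch point.
At 5: a pole of order 3; residue 17/16.


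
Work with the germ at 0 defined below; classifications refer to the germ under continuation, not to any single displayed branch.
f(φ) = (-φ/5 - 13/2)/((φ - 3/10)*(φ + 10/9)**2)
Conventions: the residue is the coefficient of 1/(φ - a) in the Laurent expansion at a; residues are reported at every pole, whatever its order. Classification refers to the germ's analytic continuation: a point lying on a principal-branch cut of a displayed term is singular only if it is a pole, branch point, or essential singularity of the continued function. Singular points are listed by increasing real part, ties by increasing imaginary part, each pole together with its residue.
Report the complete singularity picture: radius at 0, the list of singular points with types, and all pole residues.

Denominator factor (φ - 3/10): pole of order 1 at 3/10, modulus 3/10.
Denominator factor (φ + 10/9)^2: pole of order 2 at -10/9, modulus 10/9.
The radius of convergence is the smallest modulus among the singular points: 3/10.
At the order-2 pole -10/9 set g(φ) = (φ - (-10/9))^2*f(φ) = (-φ/5 - 13/2)/(φ - 3/10).
Order-2 pole: residue = g'(a); g'(-10/9) = 53136/16129, so the residue is 53136/16129.
At the order-1 pole 3/10 set g(φ) = (φ - (3/10))*f(φ) = (-φ/5 - 13/2)/(φ + 10/9)**2.
Simple pole: residue = g(a) at a = 3/10, which is -53136/16129.
List the singular points by increasing real part (a conjugate pair: the negative imaginary part first).

Radius of convergence at 0: 3/10.
At -10/9: a pole of order 2; residue 53136/16129.
At 3/10: a pole of order 1; residue -53136/16129.


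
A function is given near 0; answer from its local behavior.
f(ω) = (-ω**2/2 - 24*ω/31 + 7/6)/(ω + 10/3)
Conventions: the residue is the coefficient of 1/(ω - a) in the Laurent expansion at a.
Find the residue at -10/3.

The residue is -1009/558.

At the order-1 pole -10/3 set g(ω) = (ω - (-10/3))*f(ω) = -ω**2/2 - 24*ω/31 + 7/6.
Simple pole: residue = g(a) at a = -10/3, which is -1009/558.
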